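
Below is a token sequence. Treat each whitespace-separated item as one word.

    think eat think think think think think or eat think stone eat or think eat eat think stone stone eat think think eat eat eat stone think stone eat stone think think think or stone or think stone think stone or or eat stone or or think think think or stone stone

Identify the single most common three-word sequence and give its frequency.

"think think think", 5 times

Trigram frequencies (highest first):
  think think think: 5
  think think or: 3
  eat think think: 2
  eat think stone: 2
  think stone eat: 2
  think eat eat: 2
  … (30 more, each ≤ 2)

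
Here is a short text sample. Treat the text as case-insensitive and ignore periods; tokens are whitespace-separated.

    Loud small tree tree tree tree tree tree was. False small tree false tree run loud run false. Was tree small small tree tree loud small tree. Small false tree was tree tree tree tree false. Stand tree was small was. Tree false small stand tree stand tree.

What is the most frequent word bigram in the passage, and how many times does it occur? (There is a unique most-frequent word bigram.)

Bigram frequencies (highest first):
  tree tree: 9
  small tree: 4
  tree was: 3
  tree false: 3
  was tree: 3
  stand tree: 3
  … (18 more, each ≤ 2)

"tree tree", 9 times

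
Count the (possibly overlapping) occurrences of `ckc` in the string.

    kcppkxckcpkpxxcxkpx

Sliding a length-3 window over the 19 characters (17 positions):
  position 7–9: ckc

1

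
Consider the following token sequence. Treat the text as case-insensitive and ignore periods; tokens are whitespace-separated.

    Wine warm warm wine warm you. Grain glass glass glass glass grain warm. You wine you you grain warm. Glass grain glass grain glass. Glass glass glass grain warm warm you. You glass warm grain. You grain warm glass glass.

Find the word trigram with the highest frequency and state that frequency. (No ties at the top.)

Trigram frequencies (highest first):
  glass glass glass: 4
  grain glass glass: 2
  glass glass grain: 2
  glass grain warm: 2
  you grain warm: 2
  grain warm glass: 2
  … (23 more, each ≤ 2)

"glass glass glass", 4 times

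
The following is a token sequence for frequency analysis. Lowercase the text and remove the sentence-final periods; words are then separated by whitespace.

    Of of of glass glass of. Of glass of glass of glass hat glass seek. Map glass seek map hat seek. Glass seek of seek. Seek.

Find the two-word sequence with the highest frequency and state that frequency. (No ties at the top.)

Bigram frequencies (highest first):
  of glass: 4
  of of: 3
  glass of: 3
  glass seek: 3
  seek map: 2
  glass glass: 1
  … (9 more, each ≤ 1)

"of glass", 4 times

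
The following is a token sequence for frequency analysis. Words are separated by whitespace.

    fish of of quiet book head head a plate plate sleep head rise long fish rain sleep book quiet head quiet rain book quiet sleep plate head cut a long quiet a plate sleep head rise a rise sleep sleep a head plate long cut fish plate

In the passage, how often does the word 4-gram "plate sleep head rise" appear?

Scanning the 44 overlapping 4-gram windows for "plate sleep head rise":
  position 10–13: plate sleep head rise
  position 33–36: plate sleep head rise

2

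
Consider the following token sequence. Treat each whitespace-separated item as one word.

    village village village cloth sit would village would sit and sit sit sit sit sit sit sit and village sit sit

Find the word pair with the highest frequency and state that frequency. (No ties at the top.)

"sit sit", 7 times

Bigram frequencies (highest first):
  sit sit: 7
  village village: 2
  sit and: 2
  village cloth: 1
  cloth sit: 1
  sit would: 1
  … (6 more, each ≤ 1)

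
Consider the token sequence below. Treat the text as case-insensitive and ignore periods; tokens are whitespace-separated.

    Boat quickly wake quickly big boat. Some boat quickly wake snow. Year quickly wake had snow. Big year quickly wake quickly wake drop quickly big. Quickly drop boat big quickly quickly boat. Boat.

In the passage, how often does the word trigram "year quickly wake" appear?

Scanning the 31 overlapping trigram windows for "year quickly wake":
  position 12–14: year quickly wake
  position 18–20: year quickly wake

2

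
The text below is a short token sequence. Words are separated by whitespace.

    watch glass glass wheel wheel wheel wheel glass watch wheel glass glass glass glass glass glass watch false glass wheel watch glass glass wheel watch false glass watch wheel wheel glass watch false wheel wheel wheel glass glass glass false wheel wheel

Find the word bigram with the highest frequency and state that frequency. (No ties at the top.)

"glass glass", 9 times

Bigram frequencies (highest first):
  glass glass: 9
  wheel wheel: 7
  wheel glass: 4
  glass watch: 4
  glass wheel: 3
  watch false: 3
  … (6 more, each ≤ 2)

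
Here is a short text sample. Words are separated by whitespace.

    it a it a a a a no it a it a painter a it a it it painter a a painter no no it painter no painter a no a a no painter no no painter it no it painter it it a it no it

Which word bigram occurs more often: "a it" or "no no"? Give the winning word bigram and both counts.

"a it" (5 vs 2)

"a it": 5 occurrences
"no no": 2 occurrences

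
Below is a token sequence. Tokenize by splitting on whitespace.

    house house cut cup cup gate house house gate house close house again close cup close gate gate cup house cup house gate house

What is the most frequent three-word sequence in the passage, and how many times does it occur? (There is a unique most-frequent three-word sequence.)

Trigram frequencies (highest first):
  house gate house: 2
  house house cut: 1
  house cut cup: 1
  cut cup cup: 1
  cup cup gate: 1
  cup gate house: 1
  … (15 more, each ≤ 1)

"house gate house", 2 times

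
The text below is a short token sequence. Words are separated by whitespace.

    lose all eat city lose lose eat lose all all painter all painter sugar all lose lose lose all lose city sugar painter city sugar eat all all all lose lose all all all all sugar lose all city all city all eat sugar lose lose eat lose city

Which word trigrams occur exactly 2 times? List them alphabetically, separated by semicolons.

Trigram counts meeting the condition (exactly 2 times):
  all city all: 2
  all lose lose: 2
  lose all all: 2
  lose eat lose: 2
  lose lose all: 2
  lose lose eat: 2

all city all; all lose lose; lose all all; lose eat lose; lose lose all; lose lose eat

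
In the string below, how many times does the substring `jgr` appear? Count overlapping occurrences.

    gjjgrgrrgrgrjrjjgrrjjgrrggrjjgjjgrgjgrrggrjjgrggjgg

6

Sliding a length-3 window over the 51 characters (49 positions):
  position 3–5: jgr
  position 16–18: jgr
  position 21–23: jgr
  position 32–34: jgr
  position 36–38: jgr
  position 44–46: jgr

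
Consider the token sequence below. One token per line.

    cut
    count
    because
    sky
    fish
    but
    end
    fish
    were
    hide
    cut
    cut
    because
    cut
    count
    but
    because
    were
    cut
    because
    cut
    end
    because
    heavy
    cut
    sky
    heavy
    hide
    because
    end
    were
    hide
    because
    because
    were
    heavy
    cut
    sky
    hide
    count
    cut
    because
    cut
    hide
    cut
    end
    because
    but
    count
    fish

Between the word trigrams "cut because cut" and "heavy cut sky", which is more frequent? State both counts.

"cut because cut": 3 occurrences
"heavy cut sky": 2 occurrences

"cut because cut" (3 vs 2)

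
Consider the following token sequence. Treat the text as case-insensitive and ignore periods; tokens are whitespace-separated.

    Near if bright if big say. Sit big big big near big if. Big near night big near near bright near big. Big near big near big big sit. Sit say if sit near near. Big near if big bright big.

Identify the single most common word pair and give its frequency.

Bigram frequencies (highest first):
  big near: 6
  near big: 5
  big big: 4
  if big: 3
  near if: 2
  near near: 2
  … (18 more, each ≤ 1)

"big near", 6 times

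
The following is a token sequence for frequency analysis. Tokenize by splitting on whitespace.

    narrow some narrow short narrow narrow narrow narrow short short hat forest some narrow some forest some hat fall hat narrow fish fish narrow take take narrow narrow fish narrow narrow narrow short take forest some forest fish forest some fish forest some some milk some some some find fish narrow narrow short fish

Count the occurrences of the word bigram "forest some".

5

Scanning the 53 overlapping bigram windows for "forest some":
  position 12–13: forest some
  position 16–17: forest some
  position 35–36: forest some
  position 39–40: forest some
  position 42–43: forest some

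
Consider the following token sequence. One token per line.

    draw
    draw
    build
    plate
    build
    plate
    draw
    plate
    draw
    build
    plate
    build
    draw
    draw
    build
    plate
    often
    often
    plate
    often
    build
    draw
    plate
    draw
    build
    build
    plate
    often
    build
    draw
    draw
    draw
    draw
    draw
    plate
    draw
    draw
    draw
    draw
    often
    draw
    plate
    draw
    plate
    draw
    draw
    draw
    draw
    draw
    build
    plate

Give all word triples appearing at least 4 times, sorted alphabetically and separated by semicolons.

draw build plate; draw draw draw; draw plate draw

Trigram counts meeting the condition (at least 4 times):
  draw build plate: 4
  draw draw draw: 8
  draw plate draw: 5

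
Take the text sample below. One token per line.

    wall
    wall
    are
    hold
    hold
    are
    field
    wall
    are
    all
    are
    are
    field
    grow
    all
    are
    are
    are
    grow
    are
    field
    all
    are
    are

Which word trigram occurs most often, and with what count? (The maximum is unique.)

"all are are", 3 times

Trigram frequencies (highest first):
  all are are: 3
  wall wall are: 1
  wall are hold: 1
  are hold hold: 1
  hold hold are: 1
  hold are field: 1
  … (14 more, each ≤ 1)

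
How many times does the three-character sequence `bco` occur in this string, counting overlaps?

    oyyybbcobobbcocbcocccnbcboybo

3

Sliding a length-3 window over the 29 characters (27 positions):
  position 6–8: bco
  position 12–14: bco
  position 16–18: bco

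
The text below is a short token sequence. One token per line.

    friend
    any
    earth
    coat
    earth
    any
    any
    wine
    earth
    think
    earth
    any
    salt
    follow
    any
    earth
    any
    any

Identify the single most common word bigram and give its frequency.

"earth any", 3 times

Bigram frequencies (highest first):
  earth any: 3
  any earth: 2
  any any: 2
  friend any: 1
  earth coat: 1
  coat earth: 1
  … (7 more, each ≤ 1)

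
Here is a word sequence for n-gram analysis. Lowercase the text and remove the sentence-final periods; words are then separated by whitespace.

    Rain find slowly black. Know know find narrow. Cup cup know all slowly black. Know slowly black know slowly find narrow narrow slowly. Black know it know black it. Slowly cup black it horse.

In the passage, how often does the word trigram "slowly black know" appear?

4

Scanning the 32 overlapping trigram windows for "slowly black know":
  position 3–5: slowly black know
  position 13–15: slowly black know
  position 16–18: slowly black know
  position 23–25: slowly black know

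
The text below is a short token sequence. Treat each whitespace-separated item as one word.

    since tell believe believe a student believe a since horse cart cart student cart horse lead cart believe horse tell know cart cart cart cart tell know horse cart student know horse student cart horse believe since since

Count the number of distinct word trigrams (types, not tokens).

38 tokens → 36 trigram windows in total.
Repeated trigrams (each contributes count−1 duplicates):
  cart cart cart: 2
  student cart horse: 2
2 duplicate windows → 36 − 2 = 34 distinct.

34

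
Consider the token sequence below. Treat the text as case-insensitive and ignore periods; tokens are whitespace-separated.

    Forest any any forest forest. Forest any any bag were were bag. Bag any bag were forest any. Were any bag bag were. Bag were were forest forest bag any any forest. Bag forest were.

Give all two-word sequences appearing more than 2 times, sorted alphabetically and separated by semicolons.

any any; any bag; bag were; forest any; forest forest

Bigram counts meeting the condition (more than 2 times):
  any any: 3
  any bag: 3
  bag were: 4
  forest any: 3
  forest forest: 3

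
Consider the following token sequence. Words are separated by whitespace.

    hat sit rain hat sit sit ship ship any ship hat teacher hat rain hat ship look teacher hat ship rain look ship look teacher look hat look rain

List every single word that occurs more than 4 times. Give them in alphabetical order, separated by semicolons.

hat; look; ship

Unigram counts meeting the condition (more than 4 times):
  hat: 7
  look: 5
  ship: 6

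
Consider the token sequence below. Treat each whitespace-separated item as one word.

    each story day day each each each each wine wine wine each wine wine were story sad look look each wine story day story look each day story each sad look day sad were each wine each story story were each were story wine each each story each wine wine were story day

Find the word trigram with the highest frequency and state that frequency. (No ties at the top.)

Trigram frequencies (highest first):
  each wine wine: 3
  each each each: 2
  wine wine were: 2
  wine were story: 2
  each story day: 1
  story day day: 1
  … (40 more, each ≤ 1)

"each wine wine", 3 times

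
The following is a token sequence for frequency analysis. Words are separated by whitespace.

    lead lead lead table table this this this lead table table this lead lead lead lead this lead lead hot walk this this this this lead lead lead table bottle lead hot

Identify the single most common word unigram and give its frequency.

"lead", 14 times

Unigram frequencies (highest first):
  lead: 14
  this: 9
  table: 5
  hot: 2
  walk: 1
  bottle: 1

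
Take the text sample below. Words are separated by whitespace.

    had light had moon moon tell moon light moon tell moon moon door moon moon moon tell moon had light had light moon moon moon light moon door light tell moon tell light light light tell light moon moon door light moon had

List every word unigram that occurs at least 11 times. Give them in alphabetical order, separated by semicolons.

light; moon

Unigram counts meeting the condition (at least 11 times):
  light: 11
  moon: 18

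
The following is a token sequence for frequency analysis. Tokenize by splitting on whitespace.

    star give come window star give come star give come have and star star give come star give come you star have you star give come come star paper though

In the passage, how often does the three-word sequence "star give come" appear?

6

Scanning the 28 overlapping trigram windows for "star give come":
  position 1–3: star give come
  position 5–7: star give come
  position 8–10: star give come
  position 14–16: star give come
  position 17–19: star give come
  position 24–26: star give come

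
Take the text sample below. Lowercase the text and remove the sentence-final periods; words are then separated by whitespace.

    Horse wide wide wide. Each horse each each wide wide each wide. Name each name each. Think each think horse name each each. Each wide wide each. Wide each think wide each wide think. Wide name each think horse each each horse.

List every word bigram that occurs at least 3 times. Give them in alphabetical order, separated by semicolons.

Bigram counts meeting the condition (at least 3 times):
  each each: 4
  each think: 4
  each wide: 5
  name each: 4
  wide each: 5
  wide wide: 4

each each; each think; each wide; name each; wide each; wide wide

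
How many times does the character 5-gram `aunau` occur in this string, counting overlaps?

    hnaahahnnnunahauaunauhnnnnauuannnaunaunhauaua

Sliding a length-5 window over the 45 characters (41 positions):
  position 17–21: aunau
  position 34–38: aunau

2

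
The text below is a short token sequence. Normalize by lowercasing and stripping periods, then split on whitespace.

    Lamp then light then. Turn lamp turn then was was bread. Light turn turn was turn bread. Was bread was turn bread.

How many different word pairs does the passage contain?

17

22 tokens → 21 bigram windows in total.
Repeated bigrams (each contributes count−1 duplicates):
  bread was: 2
  turn bread: 2
  was bread: 2
  was turn: 2
4 duplicate windows → 21 − 4 = 17 distinct.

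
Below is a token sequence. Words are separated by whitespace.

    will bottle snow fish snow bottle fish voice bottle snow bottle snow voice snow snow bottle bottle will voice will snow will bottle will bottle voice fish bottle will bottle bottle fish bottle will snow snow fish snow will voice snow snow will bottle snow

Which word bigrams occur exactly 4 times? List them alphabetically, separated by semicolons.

bottle snow; bottle will

Bigram counts meeting the condition (exactly 4 times):
  bottle snow: 4
  bottle will: 4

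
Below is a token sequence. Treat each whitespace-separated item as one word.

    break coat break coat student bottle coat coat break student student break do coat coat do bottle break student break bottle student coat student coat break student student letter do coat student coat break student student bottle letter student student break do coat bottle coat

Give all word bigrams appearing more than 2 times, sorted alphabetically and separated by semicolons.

break student; coat break; coat student; do coat; student break; student coat; student student

Bigram counts meeting the condition (more than 2 times):
  break student: 4
  coat break: 4
  coat student: 3
  do coat: 3
  student break: 3
  student coat: 3
  student student: 4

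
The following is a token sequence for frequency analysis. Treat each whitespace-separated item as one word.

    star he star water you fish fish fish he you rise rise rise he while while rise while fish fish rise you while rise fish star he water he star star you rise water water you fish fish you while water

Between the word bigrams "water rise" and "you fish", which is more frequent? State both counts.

"you fish" (2 vs 0)

"water rise": 0 occurrences
"you fish": 2 occurrences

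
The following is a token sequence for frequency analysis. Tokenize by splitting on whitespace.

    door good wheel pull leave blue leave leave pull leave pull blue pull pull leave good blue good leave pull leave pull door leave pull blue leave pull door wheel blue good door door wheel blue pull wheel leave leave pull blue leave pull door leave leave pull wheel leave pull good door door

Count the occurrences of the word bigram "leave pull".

10

Scanning the 53 overlapping bigram windows for "leave pull":
  position 8–9: leave pull
  position 10–11: leave pull
  position 19–20: leave pull
  position 21–22: leave pull
  position 24–25: leave pull
  position 27–28: leave pull
  position 40–41: leave pull
  position 43–44: leave pull
  position 47–48: leave pull
  position 50–51: leave pull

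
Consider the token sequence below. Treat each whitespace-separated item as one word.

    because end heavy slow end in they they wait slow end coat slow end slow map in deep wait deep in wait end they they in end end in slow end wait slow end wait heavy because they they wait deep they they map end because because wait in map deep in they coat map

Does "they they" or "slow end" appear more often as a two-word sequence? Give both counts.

"slow end" (5 vs 4)

"they they": 4 occurrences
"slow end": 5 occurrences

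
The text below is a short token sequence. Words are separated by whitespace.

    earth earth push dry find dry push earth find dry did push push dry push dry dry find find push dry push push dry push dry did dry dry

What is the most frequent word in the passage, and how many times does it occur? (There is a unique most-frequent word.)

Unigram frequencies (highest first):
  dry: 11
  push: 9
  find: 4
  earth: 3
  did: 2

"dry", 11 times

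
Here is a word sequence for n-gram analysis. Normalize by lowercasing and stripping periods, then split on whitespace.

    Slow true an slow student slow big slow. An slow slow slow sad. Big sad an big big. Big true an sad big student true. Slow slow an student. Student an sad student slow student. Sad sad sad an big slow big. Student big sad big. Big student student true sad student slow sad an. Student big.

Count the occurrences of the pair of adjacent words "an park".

0

Scanning the 56 overlapping bigram windows for "an park":
  (none found)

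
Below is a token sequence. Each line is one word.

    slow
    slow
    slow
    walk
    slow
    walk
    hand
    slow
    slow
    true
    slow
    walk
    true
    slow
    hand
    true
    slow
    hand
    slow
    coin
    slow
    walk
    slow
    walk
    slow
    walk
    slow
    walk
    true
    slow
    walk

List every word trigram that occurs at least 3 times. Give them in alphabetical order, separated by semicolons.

slow walk slow; walk slow walk

Trigram counts meeting the condition (at least 3 times):
  slow walk slow: 4
  walk slow walk: 4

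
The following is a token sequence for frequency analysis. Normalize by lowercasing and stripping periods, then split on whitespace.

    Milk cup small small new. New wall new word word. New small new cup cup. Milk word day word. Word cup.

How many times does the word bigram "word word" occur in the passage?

2

Scanning the 20 overlapping bigram windows for "word word":
  position 9–10: word word
  position 19–20: word word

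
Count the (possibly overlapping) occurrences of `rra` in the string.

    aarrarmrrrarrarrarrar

5

Sliding a length-3 window over the 21 characters (19 positions):
  position 3–5: rra
  position 9–11: rra
  position 12–14: rra
  position 15–17: rra
  position 18–20: rra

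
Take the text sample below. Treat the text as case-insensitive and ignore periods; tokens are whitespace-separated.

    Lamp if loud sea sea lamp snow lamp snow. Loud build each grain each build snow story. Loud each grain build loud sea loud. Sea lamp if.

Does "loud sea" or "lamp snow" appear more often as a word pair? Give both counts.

"loud sea" (3 vs 2)

"loud sea": 3 occurrences
"lamp snow": 2 occurrences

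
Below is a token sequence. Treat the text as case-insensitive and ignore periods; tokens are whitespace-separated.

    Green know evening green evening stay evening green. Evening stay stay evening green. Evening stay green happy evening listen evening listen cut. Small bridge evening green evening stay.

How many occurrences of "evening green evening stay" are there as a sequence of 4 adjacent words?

Scanning the 25 overlapping 4-gram windows for "evening green evening stay":
  position 3–6: evening green evening stay
  position 7–10: evening green evening stay
  position 12–15: evening green evening stay
  position 25–28: evening green evening stay

4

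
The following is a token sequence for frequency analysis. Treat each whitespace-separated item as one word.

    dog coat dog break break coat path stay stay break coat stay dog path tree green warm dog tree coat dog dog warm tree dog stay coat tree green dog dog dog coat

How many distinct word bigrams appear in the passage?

33 tokens → 32 bigram windows in total.
Repeated bigrams (each contributes count−1 duplicates):
  dog dog: 3
  break coat: 2
  coat dog: 2
  dog coat: 2
  tree green: 2
6 duplicate windows → 32 − 6 = 26 distinct.

26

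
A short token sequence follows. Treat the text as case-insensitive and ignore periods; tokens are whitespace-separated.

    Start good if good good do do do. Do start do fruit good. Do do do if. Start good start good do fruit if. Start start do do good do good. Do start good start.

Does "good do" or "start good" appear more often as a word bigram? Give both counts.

"good do" (5 vs 4)

"good do": 5 occurrences
"start good": 4 occurrences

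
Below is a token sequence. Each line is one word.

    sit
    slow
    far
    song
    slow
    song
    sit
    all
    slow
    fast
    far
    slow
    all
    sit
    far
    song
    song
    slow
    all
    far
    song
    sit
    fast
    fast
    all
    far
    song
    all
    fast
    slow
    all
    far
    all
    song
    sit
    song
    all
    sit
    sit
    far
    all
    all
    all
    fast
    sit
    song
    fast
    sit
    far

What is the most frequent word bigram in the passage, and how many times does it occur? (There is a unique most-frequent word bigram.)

"far song", 4 times

Bigram frequencies (highest first):
  far song: 4
  song sit: 3
  slow all: 3
  sit far: 3
  all far: 3
  song slow: 2
  … (23 more, each ≤ 2)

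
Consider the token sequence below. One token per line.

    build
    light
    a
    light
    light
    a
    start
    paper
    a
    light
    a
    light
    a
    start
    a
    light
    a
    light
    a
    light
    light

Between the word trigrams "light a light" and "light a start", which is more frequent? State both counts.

"light a light" (4 vs 2)

"light a light": 4 occurrences
"light a start": 2 occurrences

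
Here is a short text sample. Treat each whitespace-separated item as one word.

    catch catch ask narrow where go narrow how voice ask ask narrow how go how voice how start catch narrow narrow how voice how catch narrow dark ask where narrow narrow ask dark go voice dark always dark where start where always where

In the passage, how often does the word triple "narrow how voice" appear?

Scanning the 41 overlapping trigram windows for "narrow how voice":
  position 7–9: narrow how voice
  position 21–23: narrow how voice

2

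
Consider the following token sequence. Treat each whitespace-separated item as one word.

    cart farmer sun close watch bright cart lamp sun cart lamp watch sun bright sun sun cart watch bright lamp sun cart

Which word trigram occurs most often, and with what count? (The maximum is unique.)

Trigram frequencies (highest first):
  lamp sun cart: 2
  cart farmer sun: 1
  farmer sun close: 1
  sun close watch: 1
  close watch bright: 1
  watch bright cart: 1
  … (13 more, each ≤ 1)

"lamp sun cart", 2 times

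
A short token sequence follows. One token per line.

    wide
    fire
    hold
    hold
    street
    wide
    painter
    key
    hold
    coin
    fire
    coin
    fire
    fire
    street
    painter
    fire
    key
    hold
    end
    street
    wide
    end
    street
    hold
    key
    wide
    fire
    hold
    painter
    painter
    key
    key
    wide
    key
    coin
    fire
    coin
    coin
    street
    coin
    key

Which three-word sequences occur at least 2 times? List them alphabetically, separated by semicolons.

coin fire coin; wide fire hold

Trigram counts meeting the condition (at least 2 times):
  coin fire coin: 2
  wide fire hold: 2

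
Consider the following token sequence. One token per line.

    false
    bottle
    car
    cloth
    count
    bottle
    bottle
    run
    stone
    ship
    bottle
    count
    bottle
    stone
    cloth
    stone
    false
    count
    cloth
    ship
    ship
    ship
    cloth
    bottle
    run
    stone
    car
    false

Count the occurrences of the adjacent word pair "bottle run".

Scanning the 27 overlapping bigram windows for "bottle run":
  position 7–8: bottle run
  position 24–25: bottle run

2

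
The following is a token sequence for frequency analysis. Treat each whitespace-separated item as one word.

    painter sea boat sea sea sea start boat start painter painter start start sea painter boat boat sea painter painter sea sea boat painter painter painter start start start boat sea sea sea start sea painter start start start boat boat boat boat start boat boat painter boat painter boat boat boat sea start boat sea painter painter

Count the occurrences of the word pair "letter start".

0

Scanning the 57 overlapping bigram windows for "letter start":
  (none found)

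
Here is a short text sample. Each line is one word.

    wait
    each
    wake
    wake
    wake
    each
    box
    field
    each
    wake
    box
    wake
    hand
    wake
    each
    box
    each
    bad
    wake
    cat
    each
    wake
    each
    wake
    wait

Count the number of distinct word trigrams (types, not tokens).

25 tokens → 23 trigram windows in total.
Repeated trigrams (each contributes count−1 duplicates):
  wake each box: 2
1 duplicate windows → 23 − 1 = 22 distinct.

22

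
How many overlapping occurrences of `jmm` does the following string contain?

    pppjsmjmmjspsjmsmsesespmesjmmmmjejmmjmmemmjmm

5

Sliding a length-3 window over the 45 characters (43 positions):
  position 7–9: jmm
  position 27–29: jmm
  position 34–36: jmm
  position 37–39: jmm
  position 43–45: jmm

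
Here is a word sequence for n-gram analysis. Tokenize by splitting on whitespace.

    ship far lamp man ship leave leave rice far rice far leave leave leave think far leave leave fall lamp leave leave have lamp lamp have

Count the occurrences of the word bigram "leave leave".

5

Scanning the 25 overlapping bigram windows for "leave leave":
  position 6–7: leave leave
  position 12–13: leave leave
  position 13–14: leave leave
  position 17–18: leave leave
  position 21–22: leave leave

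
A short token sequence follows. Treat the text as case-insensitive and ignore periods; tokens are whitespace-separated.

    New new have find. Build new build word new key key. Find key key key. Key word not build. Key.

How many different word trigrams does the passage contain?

20 tokens → 18 trigram windows in total.
Repeated trigrams (each contributes count−1 duplicates):
  key key key: 2
1 duplicate windows → 18 − 1 = 17 distinct.

17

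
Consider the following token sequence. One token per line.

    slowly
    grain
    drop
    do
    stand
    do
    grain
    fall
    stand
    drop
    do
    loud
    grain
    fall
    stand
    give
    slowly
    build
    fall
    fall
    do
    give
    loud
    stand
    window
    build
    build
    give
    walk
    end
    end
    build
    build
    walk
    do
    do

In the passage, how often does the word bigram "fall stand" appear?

2

Scanning the 35 overlapping bigram windows for "fall stand":
  position 8–9: fall stand
  position 14–15: fall stand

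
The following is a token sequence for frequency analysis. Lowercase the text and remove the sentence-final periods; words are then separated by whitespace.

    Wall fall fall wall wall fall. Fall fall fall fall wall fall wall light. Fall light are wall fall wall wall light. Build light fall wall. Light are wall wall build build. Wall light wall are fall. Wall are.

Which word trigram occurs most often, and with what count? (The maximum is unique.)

Trigram frequencies (highest first):
  fall fall fall: 3
  wall fall fall: 2
  fall fall wall: 2
  fall wall wall: 2
  wall fall wall: 2
  fall wall light: 2
  … (23 more, each ≤ 2)

"fall fall fall", 3 times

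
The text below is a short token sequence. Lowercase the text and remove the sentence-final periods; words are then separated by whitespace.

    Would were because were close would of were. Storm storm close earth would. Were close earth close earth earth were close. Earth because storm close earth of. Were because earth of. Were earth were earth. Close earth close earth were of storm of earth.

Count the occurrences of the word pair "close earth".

7

Scanning the 43 overlapping bigram windows for "close earth":
  position 11–12: close earth
  position 15–16: close earth
  position 17–18: close earth
  position 21–22: close earth
  position 25–26: close earth
  position 36–37: close earth
  position 38–39: close earth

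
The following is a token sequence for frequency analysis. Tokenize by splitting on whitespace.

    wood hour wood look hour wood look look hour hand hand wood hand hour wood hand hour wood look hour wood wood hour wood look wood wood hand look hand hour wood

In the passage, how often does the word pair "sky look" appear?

0

Scanning the 31 overlapping bigram windows for "sky look":
  (none found)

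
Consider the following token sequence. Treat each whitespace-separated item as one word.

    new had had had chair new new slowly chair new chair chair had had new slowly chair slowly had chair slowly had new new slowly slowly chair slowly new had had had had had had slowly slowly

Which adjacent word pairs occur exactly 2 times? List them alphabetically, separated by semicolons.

Bigram counts meeting the condition (exactly 2 times):
  chair new: 2
  had chair: 2
  had new: 2
  new had: 2
  new new: 2
  slowly had: 2
  slowly slowly: 2

chair new; had chair; had new; new had; new new; slowly had; slowly slowly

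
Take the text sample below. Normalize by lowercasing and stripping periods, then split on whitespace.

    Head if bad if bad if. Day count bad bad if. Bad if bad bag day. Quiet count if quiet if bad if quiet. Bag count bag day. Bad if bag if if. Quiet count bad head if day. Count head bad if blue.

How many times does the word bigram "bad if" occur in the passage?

7

Scanning the 43 overlapping bigram windows for "bad if":
  position 3–4: bad if
  position 5–6: bad if
  position 10–11: bad if
  position 12–13: bad if
  position 22–23: bad if
  position 29–30: bad if
  position 42–43: bad if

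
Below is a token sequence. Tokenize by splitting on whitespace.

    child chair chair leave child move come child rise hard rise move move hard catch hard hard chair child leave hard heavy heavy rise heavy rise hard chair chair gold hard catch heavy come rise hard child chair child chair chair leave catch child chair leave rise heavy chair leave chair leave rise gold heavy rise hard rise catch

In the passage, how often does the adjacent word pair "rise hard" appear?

Scanning the 58 overlapping bigram windows for "rise hard":
  position 9–10: rise hard
  position 26–27: rise hard
  position 35–36: rise hard
  position 56–57: rise hard

4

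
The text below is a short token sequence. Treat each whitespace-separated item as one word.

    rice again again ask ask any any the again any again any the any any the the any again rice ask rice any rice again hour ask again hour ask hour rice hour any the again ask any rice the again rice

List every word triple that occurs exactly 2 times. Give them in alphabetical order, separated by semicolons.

again hour ask; any any the; any the again

Trigram counts meeting the condition (exactly 2 times):
  again hour ask: 2
  any any the: 2
  any the again: 2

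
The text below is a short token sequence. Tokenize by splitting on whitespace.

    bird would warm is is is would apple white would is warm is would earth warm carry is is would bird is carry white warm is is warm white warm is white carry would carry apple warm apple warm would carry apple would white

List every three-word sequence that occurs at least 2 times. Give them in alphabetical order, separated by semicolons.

is is would; warm is is; white warm is; would carry apple

Trigram counts meeting the condition (at least 2 times):
  is is would: 2
  warm is is: 2
  white warm is: 2
  would carry apple: 2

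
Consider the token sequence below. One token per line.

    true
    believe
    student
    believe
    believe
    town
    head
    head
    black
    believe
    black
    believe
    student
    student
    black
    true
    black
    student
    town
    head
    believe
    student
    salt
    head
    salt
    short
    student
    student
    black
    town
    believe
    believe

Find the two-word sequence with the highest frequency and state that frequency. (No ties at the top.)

Bigram frequencies (highest first):
  believe student: 3
  believe believe: 2
  town head: 2
  black believe: 2
  student student: 2
  student black: 2
  … (18 more, each ≤ 1)

"believe student", 3 times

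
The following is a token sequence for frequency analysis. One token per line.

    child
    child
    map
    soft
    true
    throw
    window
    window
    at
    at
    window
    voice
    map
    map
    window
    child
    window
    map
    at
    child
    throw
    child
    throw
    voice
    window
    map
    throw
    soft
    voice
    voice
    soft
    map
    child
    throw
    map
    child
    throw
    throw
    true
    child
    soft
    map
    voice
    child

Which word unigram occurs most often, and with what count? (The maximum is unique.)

Unigram frequencies (highest first):
  child: 9
  map: 8
  throw: 7
  window: 6
  voice: 5
  soft: 4
  … (2 more, each ≤ 3)

"child", 9 times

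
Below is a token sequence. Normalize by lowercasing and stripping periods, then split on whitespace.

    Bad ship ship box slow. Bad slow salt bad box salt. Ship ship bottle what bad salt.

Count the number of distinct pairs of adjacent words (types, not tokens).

17 tokens → 16 bigram windows in total.
Repeated bigrams (each contributes count−1 duplicates):
  ship ship: 2
1 duplicate windows → 16 − 1 = 15 distinct.

15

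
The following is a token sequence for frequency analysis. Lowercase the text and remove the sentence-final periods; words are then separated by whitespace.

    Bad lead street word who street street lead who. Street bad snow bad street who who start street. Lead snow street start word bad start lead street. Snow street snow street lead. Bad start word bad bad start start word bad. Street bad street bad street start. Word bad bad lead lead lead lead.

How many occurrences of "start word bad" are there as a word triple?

Scanning the 52 overlapping trigram windows for "start word bad":
  position 22–24: start word bad
  position 34–36: start word bad
  position 39–41: start word bad
  position 47–49: start word bad

4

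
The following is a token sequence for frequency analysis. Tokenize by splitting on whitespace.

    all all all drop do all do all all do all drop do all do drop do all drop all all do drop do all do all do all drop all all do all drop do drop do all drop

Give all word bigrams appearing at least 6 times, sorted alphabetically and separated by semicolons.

all do; all drop; do all; drop do

Bigram counts meeting the condition (at least 6 times):
  all do: 7
  all drop: 6
  do all: 10
  drop do: 6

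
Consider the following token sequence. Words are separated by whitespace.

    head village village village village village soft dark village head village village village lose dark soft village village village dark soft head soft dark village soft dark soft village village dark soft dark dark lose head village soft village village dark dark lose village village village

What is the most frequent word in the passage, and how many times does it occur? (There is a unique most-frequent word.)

Unigram frequencies (highest first):
  village: 21
  dark: 10
  soft: 8
  head: 4
  lose: 3

"village", 21 times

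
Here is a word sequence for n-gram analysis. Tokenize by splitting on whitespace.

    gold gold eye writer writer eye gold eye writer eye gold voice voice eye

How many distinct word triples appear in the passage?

10

14 tokens → 12 trigram windows in total.
Repeated trigrams (each contributes count−1 duplicates):
  gold eye writer: 2
  writer eye gold: 2
2 duplicate windows → 12 − 2 = 10 distinct.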